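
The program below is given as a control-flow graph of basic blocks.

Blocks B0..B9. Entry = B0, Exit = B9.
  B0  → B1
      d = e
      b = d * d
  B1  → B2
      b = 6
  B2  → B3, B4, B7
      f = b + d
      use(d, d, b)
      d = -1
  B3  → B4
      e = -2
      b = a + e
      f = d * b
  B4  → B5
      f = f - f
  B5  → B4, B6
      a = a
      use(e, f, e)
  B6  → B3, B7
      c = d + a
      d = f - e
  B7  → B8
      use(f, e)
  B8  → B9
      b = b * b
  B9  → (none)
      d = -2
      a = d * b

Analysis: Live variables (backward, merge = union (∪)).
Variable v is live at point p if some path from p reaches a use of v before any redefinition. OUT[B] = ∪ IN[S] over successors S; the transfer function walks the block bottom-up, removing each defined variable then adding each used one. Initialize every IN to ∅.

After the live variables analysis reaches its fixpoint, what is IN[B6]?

Converged values:
  B0:  IN={a, e}  OUT={a, d, e}
  B1:  IN={a, d, e}  OUT={a, b, d, e}
  B2:  IN={a, b, d, e}  OUT={a, b, d, e, f}
  B3:  IN={a, d}  OUT={a, b, d, e, f}
  B4:  IN={a, b, d, e, f}  OUT={a, b, d, e, f}
  B5:  IN={a, b, d, e, f}  OUT={a, b, d, e, f}
  B6:  IN={a, b, d, e, f}  OUT={a, b, d, e, f}
  B7:  IN={b, e, f}  OUT={b}
  B8:  IN={b}  OUT={b}
  B9:  IN={b}  OUT={}

Merge at B6: OUT[B6] = IN[B3] ⊔ IN[B7] = {a, b, d, e, f}
Applying B6's transfer function to that OUT value gives IN[B6] (row B6 above).

Answer: {a, b, d, e, f}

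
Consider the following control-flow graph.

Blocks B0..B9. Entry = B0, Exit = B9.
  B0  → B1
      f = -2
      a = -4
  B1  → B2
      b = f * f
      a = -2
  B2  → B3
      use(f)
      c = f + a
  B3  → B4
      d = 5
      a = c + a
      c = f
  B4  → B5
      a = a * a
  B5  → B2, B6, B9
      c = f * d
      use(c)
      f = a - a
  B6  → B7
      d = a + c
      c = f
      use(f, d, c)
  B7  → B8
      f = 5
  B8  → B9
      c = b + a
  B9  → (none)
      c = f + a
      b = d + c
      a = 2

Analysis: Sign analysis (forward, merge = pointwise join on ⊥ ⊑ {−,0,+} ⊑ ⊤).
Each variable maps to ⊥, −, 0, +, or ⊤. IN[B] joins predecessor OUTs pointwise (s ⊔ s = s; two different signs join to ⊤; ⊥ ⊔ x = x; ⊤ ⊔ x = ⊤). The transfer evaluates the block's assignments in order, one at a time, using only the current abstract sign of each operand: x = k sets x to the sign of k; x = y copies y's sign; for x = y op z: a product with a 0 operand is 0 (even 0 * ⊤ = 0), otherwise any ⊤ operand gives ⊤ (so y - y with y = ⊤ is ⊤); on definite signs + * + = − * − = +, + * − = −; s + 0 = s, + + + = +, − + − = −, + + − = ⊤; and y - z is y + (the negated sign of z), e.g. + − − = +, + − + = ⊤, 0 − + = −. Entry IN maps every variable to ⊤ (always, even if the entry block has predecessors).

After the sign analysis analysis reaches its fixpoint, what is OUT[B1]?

Answer: {a: -, b: +, c: ⊤, d: ⊤, e: ⊤, f: -}

Derivation:
Fixpoint table:
  B0:   IN=(all ⊤)   OUT={a:-, f:-; rest ⊤}
  B1:   IN={a:-, f:-; rest ⊤}   OUT={a:-, b:+, f:-; rest ⊤}
  B2:   IN={b:+; rest ⊤}   OUT={b:+; rest ⊤}
  B3:   IN={b:+; rest ⊤}   OUT={b:+, d:+; rest ⊤}
  B4:   IN={b:+, d:+; rest ⊤}   OUT={b:+, d:+; rest ⊤}
  B5:   IN={b:+, d:+; rest ⊤}   OUT={b:+, d:+; rest ⊤}
  B6:   IN={b:+, d:+; rest ⊤}   OUT={b:+; rest ⊤}
  B7:   IN={b:+; rest ⊤}   OUT={b:+, f:+; rest ⊤}
  B8:   IN={b:+, f:+; rest ⊤}   OUT={b:+, f:+; rest ⊤}
  B9:   IN={b:+; rest ⊤}   OUT={a:+; rest ⊤}

Merge at B1: IN[B1] = OUT[B0] = {a: -, b: ⊤, c: ⊤, d: ⊤, e: ⊤, f: -}
Applying B1's transfer function to that IN value gives OUT[B1] (row B1 above).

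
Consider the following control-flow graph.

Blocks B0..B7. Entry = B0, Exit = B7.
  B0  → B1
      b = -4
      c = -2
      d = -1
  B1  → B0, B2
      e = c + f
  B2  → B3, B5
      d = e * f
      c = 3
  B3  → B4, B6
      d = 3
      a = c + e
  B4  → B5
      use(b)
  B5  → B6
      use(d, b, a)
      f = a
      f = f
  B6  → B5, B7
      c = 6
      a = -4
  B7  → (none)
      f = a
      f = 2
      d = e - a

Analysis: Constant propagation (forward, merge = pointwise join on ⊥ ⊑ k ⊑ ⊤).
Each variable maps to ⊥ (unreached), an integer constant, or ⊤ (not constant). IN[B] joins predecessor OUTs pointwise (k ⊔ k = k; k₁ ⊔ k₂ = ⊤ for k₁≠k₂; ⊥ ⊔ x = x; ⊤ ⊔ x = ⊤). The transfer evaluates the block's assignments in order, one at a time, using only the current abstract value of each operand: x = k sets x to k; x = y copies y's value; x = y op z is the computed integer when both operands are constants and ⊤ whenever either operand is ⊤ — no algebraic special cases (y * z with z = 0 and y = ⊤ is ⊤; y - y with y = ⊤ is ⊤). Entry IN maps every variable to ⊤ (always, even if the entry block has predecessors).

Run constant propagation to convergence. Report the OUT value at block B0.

Answer: {a: ⊤, b: -4, c: -2, d: -1, e: ⊤, f: ⊤}

Working:
Converged values:
  B0: | IN=(all ⊤) | OUT={b:-4, c:-2, d:-1; rest ⊤}
  B1: | IN={b:-4, c:-2, d:-1; rest ⊤} | OUT={b:-4, c:-2, d:-1; rest ⊤}
  B2: | IN={b:-4, c:-2, d:-1; rest ⊤} | OUT={b:-4, c:3; rest ⊤}
  B3: | IN={b:-4, c:3; rest ⊤} | OUT={b:-4, c:3, d:3; rest ⊤}
  B4: | IN={b:-4, c:3, d:3; rest ⊤} | OUT={b:-4, c:3, d:3; rest ⊤}
  B5: | IN={b:-4; rest ⊤} | OUT={b:-4; rest ⊤}
  B6: | IN={b:-4; rest ⊤} | OUT={a:-4, b:-4, c:6; rest ⊤}
  B7: | IN={a:-4, b:-4, c:6; rest ⊤} | OUT={a:-4, b:-4, c:6, f:2; rest ⊤}

Merge at B0 (entry node, so the boundary value (all ⊤) is joined with the incoming edge(s)): IN[B0] = (all ⊤) ⊔ OUT[B1] = {a: ⊤, b: ⊤, c: ⊤, d: ⊤, e: ⊤, f: ⊤}
Applying B0's transfer function to that IN value gives OUT[B0] (row B0 above).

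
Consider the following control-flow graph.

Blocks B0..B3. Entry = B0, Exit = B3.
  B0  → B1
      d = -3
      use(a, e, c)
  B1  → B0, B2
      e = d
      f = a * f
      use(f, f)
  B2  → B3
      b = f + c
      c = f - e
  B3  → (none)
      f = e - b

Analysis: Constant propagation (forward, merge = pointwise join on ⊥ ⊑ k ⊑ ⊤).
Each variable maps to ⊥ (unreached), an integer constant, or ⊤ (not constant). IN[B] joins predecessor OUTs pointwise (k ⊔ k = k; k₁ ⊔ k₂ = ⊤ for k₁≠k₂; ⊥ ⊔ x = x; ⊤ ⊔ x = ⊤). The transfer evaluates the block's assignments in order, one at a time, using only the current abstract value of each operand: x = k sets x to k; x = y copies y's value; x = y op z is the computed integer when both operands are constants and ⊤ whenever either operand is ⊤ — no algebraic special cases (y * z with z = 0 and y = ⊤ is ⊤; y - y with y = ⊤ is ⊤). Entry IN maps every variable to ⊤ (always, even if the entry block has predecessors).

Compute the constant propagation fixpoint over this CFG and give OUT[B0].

Answer: {a: ⊤, b: ⊤, c: ⊤, d: -3, e: ⊤, f: ⊤}

Working:
Converged values:
  B0:   IN=(all ⊤)   OUT={d:-3; rest ⊤}
  B1:   IN={d:-3; rest ⊤}   OUT={d:-3, e:-3; rest ⊤}
  B2:   IN={d:-3, e:-3; rest ⊤}   OUT={d:-3, e:-3; rest ⊤}
  B3:   IN={d:-3, e:-3; rest ⊤}   OUT={d:-3, e:-3; rest ⊤}

Merge at B0 (entry node, so the boundary value (all ⊤) is joined with the incoming edge(s)): IN[B0] = (all ⊤) ⊔ OUT[B1] = {a: ⊤, b: ⊤, c: ⊤, d: ⊤, e: ⊤, f: ⊤}
Applying B0's transfer function to that IN value gives OUT[B0] (row B0 above).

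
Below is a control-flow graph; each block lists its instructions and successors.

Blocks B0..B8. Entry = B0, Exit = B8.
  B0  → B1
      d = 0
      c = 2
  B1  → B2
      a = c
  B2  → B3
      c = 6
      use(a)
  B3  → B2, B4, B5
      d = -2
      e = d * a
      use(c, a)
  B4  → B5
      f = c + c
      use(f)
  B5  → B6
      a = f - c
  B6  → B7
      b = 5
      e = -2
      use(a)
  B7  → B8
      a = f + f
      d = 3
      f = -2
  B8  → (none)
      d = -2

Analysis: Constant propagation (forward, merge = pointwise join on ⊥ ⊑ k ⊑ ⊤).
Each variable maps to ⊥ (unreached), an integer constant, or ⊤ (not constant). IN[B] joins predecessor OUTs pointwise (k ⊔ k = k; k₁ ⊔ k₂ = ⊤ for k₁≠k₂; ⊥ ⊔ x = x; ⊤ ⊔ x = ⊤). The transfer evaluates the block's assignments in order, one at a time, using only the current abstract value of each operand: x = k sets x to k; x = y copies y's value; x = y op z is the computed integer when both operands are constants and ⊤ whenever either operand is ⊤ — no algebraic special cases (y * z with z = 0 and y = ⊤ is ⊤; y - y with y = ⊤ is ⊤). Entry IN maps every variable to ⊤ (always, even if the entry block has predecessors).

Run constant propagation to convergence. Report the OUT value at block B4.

Fixpoint table:
  B0:  IN=(all ⊤)  OUT={c:2, d:0; rest ⊤}
  B1:  IN={c:2, d:0; rest ⊤}  OUT={a:2, c:2, d:0; rest ⊤}
  B2:  IN={a:2; rest ⊤}  OUT={a:2, c:6; rest ⊤}
  B3:  IN={a:2, c:6; rest ⊤}  OUT={a:2, c:6, d:-2, e:-4; rest ⊤}
  B4:  IN={a:2, c:6, d:-2, e:-4; rest ⊤}  OUT={a:2, c:6, d:-2, e:-4, f:12; rest ⊤}
  B5:  IN={a:2, c:6, d:-2, e:-4; rest ⊤}  OUT={c:6, d:-2, e:-4; rest ⊤}
  B6:  IN={c:6, d:-2, e:-4; rest ⊤}  OUT={b:5, c:6, d:-2, e:-2; rest ⊤}
  B7:  IN={b:5, c:6, d:-2, e:-2; rest ⊤}  OUT={b:5, c:6, d:3, e:-2, f:-2; rest ⊤}
  B8:  IN={b:5, c:6, d:3, e:-2, f:-2; rest ⊤}  OUT={b:5, c:6, d:-2, e:-2, f:-2; rest ⊤}

Merge at B4: IN[B4] = OUT[B3] = {a: 2, b: ⊤, c: 6, d: -2, e: -4, f: ⊤}
Applying B4's transfer function to that IN value gives OUT[B4] (row B4 above).

Answer: {a: 2, b: ⊤, c: 6, d: -2, e: -4, f: 12}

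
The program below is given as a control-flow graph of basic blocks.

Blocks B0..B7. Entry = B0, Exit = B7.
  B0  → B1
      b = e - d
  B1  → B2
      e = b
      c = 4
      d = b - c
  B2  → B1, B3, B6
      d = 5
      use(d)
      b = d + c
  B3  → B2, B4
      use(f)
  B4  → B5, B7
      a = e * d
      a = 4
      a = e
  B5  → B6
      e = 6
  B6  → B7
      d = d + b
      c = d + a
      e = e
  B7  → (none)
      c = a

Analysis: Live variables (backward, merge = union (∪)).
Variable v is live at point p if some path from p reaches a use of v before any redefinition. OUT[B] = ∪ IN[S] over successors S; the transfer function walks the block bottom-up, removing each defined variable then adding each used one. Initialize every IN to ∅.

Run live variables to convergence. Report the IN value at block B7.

Converged values:
  B0:  IN={a, d, e, f}  OUT={a, b, f}
  B1:  IN={a, b, f}  OUT={a, c, e, f}
  B2:  IN={a, c, e, f}  OUT={a, b, c, d, e, f}
  B3:  IN={a, b, c, d, e, f}  OUT={a, b, c, d, e, f}
  B4:  IN={b, d, e}  OUT={a, b, d}
  B5:  IN={a, b, d}  OUT={a, b, d, e}
  B6:  IN={a, b, d, e}  OUT={a}
  B7:  IN={a}  OUT={}

B7 is the boundary node: OUT[B7] = {}
Applying B7's transfer function to that OUT value gives IN[B7] (row B7 above).

Answer: {a}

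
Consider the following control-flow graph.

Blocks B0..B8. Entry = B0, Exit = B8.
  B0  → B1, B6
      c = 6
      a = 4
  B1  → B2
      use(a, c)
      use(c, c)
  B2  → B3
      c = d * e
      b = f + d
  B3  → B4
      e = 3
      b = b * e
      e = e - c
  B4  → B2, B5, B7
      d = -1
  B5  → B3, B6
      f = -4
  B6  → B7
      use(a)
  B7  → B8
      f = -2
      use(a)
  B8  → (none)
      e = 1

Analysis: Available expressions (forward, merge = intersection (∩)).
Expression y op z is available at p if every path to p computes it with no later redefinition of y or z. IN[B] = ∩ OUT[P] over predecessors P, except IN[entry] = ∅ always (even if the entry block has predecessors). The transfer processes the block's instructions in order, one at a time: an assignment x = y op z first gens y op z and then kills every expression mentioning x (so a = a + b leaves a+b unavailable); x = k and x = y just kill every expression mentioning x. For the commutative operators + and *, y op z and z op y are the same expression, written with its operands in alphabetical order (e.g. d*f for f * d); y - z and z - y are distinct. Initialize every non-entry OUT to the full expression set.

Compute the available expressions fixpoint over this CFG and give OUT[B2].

Answer: {d*e, d+f}

Derivation:
Fixpoint table:
  B0:  IN={}  OUT={}
  B1:  IN={}  OUT={}
  B2:  IN={}  OUT={d*e, d+f}
  B3:  IN={}  OUT={}
  B4:  IN={}  OUT={}
  B5:  IN={}  OUT={}
  B6:  IN={}  OUT={}
  B7:  IN={}  OUT={}
  B8:  IN={}  OUT={}

Merge at B2: IN[B2] = OUT[B1] ∩ OUT[B4] = {}
Applying B2's transfer function to that IN value gives OUT[B2] (row B2 above).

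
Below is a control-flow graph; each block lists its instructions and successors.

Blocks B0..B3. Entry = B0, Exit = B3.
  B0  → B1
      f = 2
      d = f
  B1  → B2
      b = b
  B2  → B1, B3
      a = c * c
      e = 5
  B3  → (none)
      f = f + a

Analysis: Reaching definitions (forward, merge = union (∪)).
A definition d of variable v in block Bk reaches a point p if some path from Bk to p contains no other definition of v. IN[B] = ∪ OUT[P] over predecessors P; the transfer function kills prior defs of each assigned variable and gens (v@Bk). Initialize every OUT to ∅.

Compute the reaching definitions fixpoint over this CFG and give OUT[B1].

Answer: {a@B2, b@B1, d@B0, e@B2, f@B0}

Trace:
Per-block solution:
  B0:   IN={}   OUT={d@B0, f@B0}
  B1:   IN={a@B2, b@B1, d@B0, e@B2, f@B0}   OUT={a@B2, b@B1, d@B0, e@B2, f@B0}
  B2:   IN={a@B2, b@B1, d@B0, e@B2, f@B0}   OUT={a@B2, b@B1, d@B0, e@B2, f@B0}
  B3:   IN={a@B2, b@B1, d@B0, e@B2, f@B0}   OUT={a@B2, b@B1, d@B0, e@B2, f@B3}

Merge at B1: IN[B1] = OUT[B0] ⊔ OUT[B2] = {a@B2, b@B1, d@B0, e@B2, f@B0}
Applying B1's transfer function to that IN value gives OUT[B1] (row B1 above).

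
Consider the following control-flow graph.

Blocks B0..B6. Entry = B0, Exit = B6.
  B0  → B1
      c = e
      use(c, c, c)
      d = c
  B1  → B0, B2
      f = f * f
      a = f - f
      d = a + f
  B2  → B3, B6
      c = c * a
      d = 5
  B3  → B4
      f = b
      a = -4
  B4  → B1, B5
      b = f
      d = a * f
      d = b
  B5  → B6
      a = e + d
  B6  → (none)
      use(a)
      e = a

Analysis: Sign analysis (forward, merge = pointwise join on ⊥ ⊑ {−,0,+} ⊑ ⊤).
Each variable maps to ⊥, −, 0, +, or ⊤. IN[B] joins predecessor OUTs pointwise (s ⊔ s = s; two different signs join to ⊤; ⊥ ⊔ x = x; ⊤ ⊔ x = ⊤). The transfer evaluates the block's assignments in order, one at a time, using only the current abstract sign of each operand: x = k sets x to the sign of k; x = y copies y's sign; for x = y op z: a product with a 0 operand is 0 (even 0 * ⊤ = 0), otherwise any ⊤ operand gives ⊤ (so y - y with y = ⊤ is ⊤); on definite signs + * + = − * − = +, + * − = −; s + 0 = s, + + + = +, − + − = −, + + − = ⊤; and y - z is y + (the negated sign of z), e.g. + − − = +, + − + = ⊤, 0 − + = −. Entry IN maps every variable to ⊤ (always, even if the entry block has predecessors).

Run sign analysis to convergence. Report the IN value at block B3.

Answer: {a: ⊤, b: ⊤, c: ⊤, d: +, e: ⊤, f: ⊤}

Working:
Fixpoint table:
  B0:  IN=(all ⊤)  OUT=(all ⊤)
  B1:  IN=(all ⊤)  OUT=(all ⊤)
  B2:  IN=(all ⊤)  OUT={d:+; rest ⊤}
  B3:  IN={d:+; rest ⊤}  OUT={a:-, d:+; rest ⊤}
  B4:  IN={a:-, d:+; rest ⊤}  OUT={a:-; rest ⊤}
  B5:  IN={a:-; rest ⊤}  OUT=(all ⊤)
  B6:  IN=(all ⊤)  OUT=(all ⊤)

Merge at B3: IN[B3] = OUT[B2] = {a: ⊤, b: ⊤, c: ⊤, d: +, e: ⊤, f: ⊤}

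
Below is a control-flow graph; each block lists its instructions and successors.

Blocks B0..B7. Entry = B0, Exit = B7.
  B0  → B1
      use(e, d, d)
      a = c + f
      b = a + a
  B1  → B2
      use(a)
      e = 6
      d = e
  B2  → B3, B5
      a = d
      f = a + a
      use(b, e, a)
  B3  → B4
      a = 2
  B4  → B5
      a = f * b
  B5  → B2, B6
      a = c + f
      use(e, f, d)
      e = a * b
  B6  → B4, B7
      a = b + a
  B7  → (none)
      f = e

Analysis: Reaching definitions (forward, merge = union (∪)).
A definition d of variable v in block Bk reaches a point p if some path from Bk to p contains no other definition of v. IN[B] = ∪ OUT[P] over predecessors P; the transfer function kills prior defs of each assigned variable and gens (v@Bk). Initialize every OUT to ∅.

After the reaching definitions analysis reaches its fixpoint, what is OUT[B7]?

Fixpoint table:
  B0:   IN={}   OUT={a@B0, b@B0}
  B1:   IN={a@B0, b@B0}   OUT={a@B0, b@B0, d@B1, e@B1}
  B2:   IN={a@B0, a@B5, b@B0, d@B1, e@B1, e@B5, f@B2}   OUT={a@B2, b@B0, d@B1, e@B1, e@B5, f@B2}
  B3:   IN={a@B2, b@B0, d@B1, e@B1, e@B5, f@B2}   OUT={a@B3, b@B0, d@B1, e@B1, e@B5, f@B2}
  B4:   IN={a@B3, a@B6, b@B0, d@B1, e@B1, e@B5, f@B2}   OUT={a@B4, b@B0, d@B1, e@B1, e@B5, f@B2}
  B5:   IN={a@B2, a@B4, b@B0, d@B1, e@B1, e@B5, f@B2}   OUT={a@B5, b@B0, d@B1, e@B5, f@B2}
  B6:   IN={a@B5, b@B0, d@B1, e@B5, f@B2}   OUT={a@B6, b@B0, d@B1, e@B5, f@B2}
  B7:   IN={a@B6, b@B0, d@B1, e@B5, f@B2}   OUT={a@B6, b@B0, d@B1, e@B5, f@B7}

Merge at B7: IN[B7] = OUT[B6] = {a@B6, b@B0, d@B1, e@B5, f@B2}
Applying B7's transfer function to that IN value gives OUT[B7] (row B7 above).

Answer: {a@B6, b@B0, d@B1, e@B5, f@B7}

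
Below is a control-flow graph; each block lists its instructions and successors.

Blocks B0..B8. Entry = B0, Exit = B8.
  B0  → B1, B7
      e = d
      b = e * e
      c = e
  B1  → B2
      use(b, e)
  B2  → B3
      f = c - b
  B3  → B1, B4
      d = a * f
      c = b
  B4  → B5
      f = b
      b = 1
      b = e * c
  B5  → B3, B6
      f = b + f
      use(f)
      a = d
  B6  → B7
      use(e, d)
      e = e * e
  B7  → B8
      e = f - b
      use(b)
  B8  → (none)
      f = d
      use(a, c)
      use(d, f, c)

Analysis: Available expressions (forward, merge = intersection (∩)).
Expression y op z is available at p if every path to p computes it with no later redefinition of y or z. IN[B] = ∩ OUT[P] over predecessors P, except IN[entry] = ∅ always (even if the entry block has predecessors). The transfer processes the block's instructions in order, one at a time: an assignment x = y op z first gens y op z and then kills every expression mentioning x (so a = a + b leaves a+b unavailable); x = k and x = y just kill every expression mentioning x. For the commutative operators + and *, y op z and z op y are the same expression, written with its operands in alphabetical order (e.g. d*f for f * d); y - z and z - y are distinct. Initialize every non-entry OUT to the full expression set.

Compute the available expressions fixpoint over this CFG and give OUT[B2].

Answer: {c-b, e*e}

Working:
Fixpoint table:
  B0:   IN={}   OUT={e*e}
  B1:   IN={e*e}   OUT={e*e}
  B2:   IN={e*e}   OUT={c-b, e*e}
  B3:   IN={e*e}   OUT={a*f, e*e}
  B4:   IN={a*f, e*e}   OUT={c*e, e*e}
  B5:   IN={c*e, e*e}   OUT={c*e, e*e}
  B6:   IN={c*e, e*e}   OUT={}
  B7:   IN={}   OUT={f-b}
  B8:   IN={f-b}   OUT={}

Merge at B2: IN[B2] = OUT[B1] = {e*e}
Applying B2's transfer function to that IN value gives OUT[B2] (row B2 above).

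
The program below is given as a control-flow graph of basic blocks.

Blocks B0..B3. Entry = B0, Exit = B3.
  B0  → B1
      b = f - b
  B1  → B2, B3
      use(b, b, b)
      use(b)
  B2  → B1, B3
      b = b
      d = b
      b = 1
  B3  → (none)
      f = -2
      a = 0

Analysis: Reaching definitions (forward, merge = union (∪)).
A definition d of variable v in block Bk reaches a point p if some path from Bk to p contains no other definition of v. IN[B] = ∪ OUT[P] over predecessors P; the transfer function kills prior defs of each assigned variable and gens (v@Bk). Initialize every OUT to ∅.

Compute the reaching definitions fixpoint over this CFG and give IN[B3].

Per-block solution:
  B0:  IN={}  OUT={b@B0}
  B1:  IN={b@B0, b@B2, d@B2}  OUT={b@B0, b@B2, d@B2}
  B2:  IN={b@B0, b@B2, d@B2}  OUT={b@B2, d@B2}
  B3:  IN={b@B0, b@B2, d@B2}  OUT={a@B3, b@B0, b@B2, d@B2, f@B3}

Merge at B3: IN[B3] = OUT[B1] ⊔ OUT[B2] = {b@B0, b@B2, d@B2}

Answer: {b@B0, b@B2, d@B2}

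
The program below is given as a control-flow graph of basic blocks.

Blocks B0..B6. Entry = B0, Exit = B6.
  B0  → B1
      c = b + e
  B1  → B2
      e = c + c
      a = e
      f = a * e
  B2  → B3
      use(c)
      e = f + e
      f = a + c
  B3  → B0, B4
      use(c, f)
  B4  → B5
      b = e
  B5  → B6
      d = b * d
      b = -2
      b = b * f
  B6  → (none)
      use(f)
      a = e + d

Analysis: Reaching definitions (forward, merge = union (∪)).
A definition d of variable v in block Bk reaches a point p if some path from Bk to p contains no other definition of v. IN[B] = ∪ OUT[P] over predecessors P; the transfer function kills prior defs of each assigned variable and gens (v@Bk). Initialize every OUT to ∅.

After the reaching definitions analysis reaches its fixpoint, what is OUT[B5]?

Fixpoint table:
  B0:  IN={a@B1, c@B0, e@B2, f@B2}  OUT={a@B1, c@B0, e@B2, f@B2}
  B1:  IN={a@B1, c@B0, e@B2, f@B2}  OUT={a@B1, c@B0, e@B1, f@B1}
  B2:  IN={a@B1, c@B0, e@B1, f@B1}  OUT={a@B1, c@B0, e@B2, f@B2}
  B3:  IN={a@B1, c@B0, e@B2, f@B2}  OUT={a@B1, c@B0, e@B2, f@B2}
  B4:  IN={a@B1, c@B0, e@B2, f@B2}  OUT={a@B1, b@B4, c@B0, e@B2, f@B2}
  B5:  IN={a@B1, b@B4, c@B0, e@B2, f@B2}  OUT={a@B1, b@B5, c@B0, d@B5, e@B2, f@B2}
  B6:  IN={a@B1, b@B5, c@B0, d@B5, e@B2, f@B2}  OUT={a@B6, b@B5, c@B0, d@B5, e@B2, f@B2}

Merge at B5: IN[B5] = OUT[B4] = {a@B1, b@B4, c@B0, e@B2, f@B2}
Applying B5's transfer function to that IN value gives OUT[B5] (row B5 above).

Answer: {a@B1, b@B5, c@B0, d@B5, e@B2, f@B2}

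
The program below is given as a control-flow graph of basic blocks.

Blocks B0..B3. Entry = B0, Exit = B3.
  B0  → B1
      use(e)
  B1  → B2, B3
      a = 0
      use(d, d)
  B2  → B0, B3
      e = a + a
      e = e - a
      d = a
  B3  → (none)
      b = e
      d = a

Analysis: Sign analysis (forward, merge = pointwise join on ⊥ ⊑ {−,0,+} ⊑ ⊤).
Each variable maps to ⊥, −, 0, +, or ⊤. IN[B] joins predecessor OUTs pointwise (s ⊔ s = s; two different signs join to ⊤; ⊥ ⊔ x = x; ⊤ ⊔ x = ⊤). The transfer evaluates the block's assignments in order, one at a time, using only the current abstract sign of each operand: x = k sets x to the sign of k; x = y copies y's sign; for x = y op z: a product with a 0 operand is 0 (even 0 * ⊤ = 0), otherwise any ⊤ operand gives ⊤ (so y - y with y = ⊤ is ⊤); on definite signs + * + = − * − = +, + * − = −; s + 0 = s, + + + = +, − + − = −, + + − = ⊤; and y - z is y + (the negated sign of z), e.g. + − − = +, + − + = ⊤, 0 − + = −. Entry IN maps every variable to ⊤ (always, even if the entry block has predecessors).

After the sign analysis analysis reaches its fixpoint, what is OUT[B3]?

Converged values:
  B0:   IN=(all ⊤)   OUT=(all ⊤)
  B1:   IN=(all ⊤)   OUT={a:0; rest ⊤}
  B2:   IN={a:0; rest ⊤}   OUT={a:0, d:0, e:0; rest ⊤}
  B3:   IN={a:0; rest ⊤}   OUT={a:0, d:0; rest ⊤}

Merge at B3: IN[B3] = OUT[B1] ⊔ OUT[B2] = {a: 0, b: ⊤, c: ⊤, d: ⊤, e: ⊤, f: ⊤}
Applying B3's transfer function to that IN value gives OUT[B3] (row B3 above).

Answer: {a: 0, b: ⊤, c: ⊤, d: 0, e: ⊤, f: ⊤}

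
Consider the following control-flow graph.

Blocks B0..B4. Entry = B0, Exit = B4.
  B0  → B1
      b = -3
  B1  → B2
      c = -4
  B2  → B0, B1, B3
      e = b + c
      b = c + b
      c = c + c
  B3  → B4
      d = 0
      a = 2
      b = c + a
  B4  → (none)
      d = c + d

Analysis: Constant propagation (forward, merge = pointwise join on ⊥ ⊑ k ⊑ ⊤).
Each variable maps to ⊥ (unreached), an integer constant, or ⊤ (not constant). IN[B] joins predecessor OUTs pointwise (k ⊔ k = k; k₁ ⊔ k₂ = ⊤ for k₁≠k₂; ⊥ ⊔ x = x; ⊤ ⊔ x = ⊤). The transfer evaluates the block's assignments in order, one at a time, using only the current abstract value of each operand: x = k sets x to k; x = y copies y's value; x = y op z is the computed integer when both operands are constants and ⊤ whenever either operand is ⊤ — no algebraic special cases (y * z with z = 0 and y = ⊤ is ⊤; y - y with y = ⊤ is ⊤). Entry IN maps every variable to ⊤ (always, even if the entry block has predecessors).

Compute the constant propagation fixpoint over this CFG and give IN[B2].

Fixpoint table:
  B0: | IN=(all ⊤) | OUT={b:-3; rest ⊤}
  B1: | IN=(all ⊤) | OUT={c:-4; rest ⊤}
  B2: | IN={c:-4; rest ⊤} | OUT={c:-8; rest ⊤}
  B3: | IN={c:-8; rest ⊤} | OUT={a:2, b:-6, c:-8, d:0; rest ⊤}
  B4: | IN={a:2, b:-6, c:-8, d:0; rest ⊤} | OUT={a:2, b:-6, c:-8, d:-8; rest ⊤}

Merge at B2: IN[B2] = OUT[B1] = {a: ⊤, b: ⊤, c: -4, d: ⊤, e: ⊤, f: ⊤}

Answer: {a: ⊤, b: ⊤, c: -4, d: ⊤, e: ⊤, f: ⊤}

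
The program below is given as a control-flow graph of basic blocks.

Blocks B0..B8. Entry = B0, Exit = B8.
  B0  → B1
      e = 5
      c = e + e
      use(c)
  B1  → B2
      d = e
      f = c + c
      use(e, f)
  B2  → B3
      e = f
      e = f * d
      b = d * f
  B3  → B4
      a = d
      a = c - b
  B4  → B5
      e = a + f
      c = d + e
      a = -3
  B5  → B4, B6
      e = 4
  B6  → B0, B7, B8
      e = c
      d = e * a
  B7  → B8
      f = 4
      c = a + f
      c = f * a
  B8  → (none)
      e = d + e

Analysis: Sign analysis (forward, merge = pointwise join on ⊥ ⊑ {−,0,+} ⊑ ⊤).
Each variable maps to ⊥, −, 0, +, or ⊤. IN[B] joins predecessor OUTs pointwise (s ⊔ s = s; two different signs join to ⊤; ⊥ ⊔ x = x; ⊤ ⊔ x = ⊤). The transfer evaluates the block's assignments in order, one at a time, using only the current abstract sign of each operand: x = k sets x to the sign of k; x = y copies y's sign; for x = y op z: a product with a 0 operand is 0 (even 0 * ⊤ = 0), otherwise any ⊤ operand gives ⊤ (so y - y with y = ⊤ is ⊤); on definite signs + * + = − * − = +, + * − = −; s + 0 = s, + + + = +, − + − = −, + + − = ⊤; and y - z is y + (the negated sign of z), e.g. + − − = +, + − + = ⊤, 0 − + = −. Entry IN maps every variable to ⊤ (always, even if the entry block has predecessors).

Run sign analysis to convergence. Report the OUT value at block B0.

Converged values:
  B0:   IN=(all ⊤)   OUT={c:+, e:+; rest ⊤}
  B1:   IN={c:+, e:+; rest ⊤}   OUT={c:+, d:+, e:+, f:+; rest ⊤}
  B2:   IN={c:+, d:+, e:+, f:+; rest ⊤}   OUT={b:+, c:+, d:+, e:+, f:+; rest ⊤}
  B3:   IN={b:+, c:+, d:+, e:+, f:+; rest ⊤}   OUT={b:+, c:+, d:+, e:+, f:+; rest ⊤}
  B4:   IN={b:+, d:+, e:+, f:+; rest ⊤}   OUT={a:-, b:+, d:+, f:+; rest ⊤}
  B5:   IN={a:-, b:+, d:+, f:+; rest ⊤}   OUT={a:-, b:+, d:+, e:+, f:+; rest ⊤}
  B6:   IN={a:-, b:+, d:+, e:+, f:+; rest ⊤}   OUT={a:-, b:+, f:+; rest ⊤}
  B7:   IN={a:-, b:+, f:+; rest ⊤}   OUT={a:-, b:+, c:-, f:+; rest ⊤}
  B8:   IN={a:-, b:+, f:+; rest ⊤}   OUT={a:-, b:+, f:+; rest ⊤}

Merge at B0 (entry node, so the boundary value (all ⊤) is joined with the incoming edge(s)): IN[B0] = (all ⊤) ⊔ OUT[B6] = {a: ⊤, b: ⊤, c: ⊤, d: ⊤, e: ⊤, f: ⊤}
Applying B0's transfer function to that IN value gives OUT[B0] (row B0 above).

Answer: {a: ⊤, b: ⊤, c: +, d: ⊤, e: +, f: ⊤}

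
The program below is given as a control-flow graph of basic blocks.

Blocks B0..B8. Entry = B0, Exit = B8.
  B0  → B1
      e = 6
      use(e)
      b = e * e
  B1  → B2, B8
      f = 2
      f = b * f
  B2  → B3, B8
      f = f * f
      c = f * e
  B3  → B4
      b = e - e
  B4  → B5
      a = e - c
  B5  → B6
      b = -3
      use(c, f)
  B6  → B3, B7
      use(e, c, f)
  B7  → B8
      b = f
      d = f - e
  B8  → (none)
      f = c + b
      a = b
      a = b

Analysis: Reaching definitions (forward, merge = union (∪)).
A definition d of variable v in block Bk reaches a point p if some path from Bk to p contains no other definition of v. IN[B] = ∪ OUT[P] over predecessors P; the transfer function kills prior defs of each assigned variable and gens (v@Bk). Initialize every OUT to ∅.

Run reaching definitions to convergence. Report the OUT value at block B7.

Answer: {a@B4, b@B7, c@B2, d@B7, e@B0, f@B2}

Trace:
Per-block solution:
  B0:  IN={}  OUT={b@B0, e@B0}
  B1:  IN={b@B0, e@B0}  OUT={b@B0, e@B0, f@B1}
  B2:  IN={b@B0, e@B0, f@B1}  OUT={b@B0, c@B2, e@B0, f@B2}
  B3:  IN={a@B4, b@B0, b@B5, c@B2, e@B0, f@B2}  OUT={a@B4, b@B3, c@B2, e@B0, f@B2}
  B4:  IN={a@B4, b@B3, c@B2, e@B0, f@B2}  OUT={a@B4, b@B3, c@B2, e@B0, f@B2}
  B5:  IN={a@B4, b@B3, c@B2, e@B0, f@B2}  OUT={a@B4, b@B5, c@B2, e@B0, f@B2}
  B6:  IN={a@B4, b@B5, c@B2, e@B0, f@B2}  OUT={a@B4, b@B5, c@B2, e@B0, f@B2}
  B7:  IN={a@B4, b@B5, c@B2, e@B0, f@B2}  OUT={a@B4, b@B7, c@B2, d@B7, e@B0, f@B2}
  B8:  IN={a@B4, b@B0, b@B7, c@B2, d@B7, e@B0, f@B1, f@B2}  OUT={a@B8, b@B0, b@B7, c@B2, d@B7, e@B0, f@B8}

Merge at B7: IN[B7] = OUT[B6] = {a@B4, b@B5, c@B2, e@B0, f@B2}
Applying B7's transfer function to that IN value gives OUT[B7] (row B7 above).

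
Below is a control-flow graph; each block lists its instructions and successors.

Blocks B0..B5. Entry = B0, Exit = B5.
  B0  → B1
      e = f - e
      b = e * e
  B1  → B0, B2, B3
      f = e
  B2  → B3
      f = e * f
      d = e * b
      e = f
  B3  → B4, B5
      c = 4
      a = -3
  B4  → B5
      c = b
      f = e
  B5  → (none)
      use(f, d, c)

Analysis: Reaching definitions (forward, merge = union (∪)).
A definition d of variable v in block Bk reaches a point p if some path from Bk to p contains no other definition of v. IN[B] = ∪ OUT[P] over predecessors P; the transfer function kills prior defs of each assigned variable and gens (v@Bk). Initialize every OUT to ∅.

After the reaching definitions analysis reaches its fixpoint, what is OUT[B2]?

Per-block solution:
  B0:  IN={b@B0, e@B0, f@B1}  OUT={b@B0, e@B0, f@B1}
  B1:  IN={b@B0, e@B0, f@B1}  OUT={b@B0, e@B0, f@B1}
  B2:  IN={b@B0, e@B0, f@B1}  OUT={b@B0, d@B2, e@B2, f@B2}
  B3:  IN={b@B0, d@B2, e@B0, e@B2, f@B1, f@B2}  OUT={a@B3, b@B0, c@B3, d@B2, e@B0, e@B2, f@B1, f@B2}
  B4:  IN={a@B3, b@B0, c@B3, d@B2, e@B0, e@B2, f@B1, f@B2}  OUT={a@B3, b@B0, c@B4, d@B2, e@B0, e@B2, f@B4}
  B5:  IN={a@B3, b@B0, c@B3, c@B4, d@B2, e@B0, e@B2, f@B1, f@B2, f@B4}  OUT={a@B3, b@B0, c@B3, c@B4, d@B2, e@B0, e@B2, f@B1, f@B2, f@B4}

Merge at B2: IN[B2] = OUT[B1] = {b@B0, e@B0, f@B1}
Applying B2's transfer function to that IN value gives OUT[B2] (row B2 above).

Answer: {b@B0, d@B2, e@B2, f@B2}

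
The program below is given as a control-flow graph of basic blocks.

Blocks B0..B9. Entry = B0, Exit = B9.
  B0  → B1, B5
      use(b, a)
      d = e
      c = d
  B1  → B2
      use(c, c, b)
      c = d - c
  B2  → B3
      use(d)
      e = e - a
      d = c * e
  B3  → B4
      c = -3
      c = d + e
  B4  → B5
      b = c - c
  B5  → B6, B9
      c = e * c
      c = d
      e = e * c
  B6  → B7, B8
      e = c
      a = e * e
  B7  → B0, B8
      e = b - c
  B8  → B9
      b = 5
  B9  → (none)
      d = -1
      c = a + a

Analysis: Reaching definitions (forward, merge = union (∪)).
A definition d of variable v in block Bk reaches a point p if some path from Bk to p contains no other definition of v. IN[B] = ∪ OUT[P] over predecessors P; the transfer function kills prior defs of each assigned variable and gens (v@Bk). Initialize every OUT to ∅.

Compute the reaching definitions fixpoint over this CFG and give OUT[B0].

Answer: {a@B6, b@B4, c@B0, d@B0, e@B7}

Derivation:
Per-block solution:
  B0:   IN={a@B6, b@B4, c@B5, d@B0, d@B2, e@B7}   OUT={a@B6, b@B4, c@B0, d@B0, e@B7}
  B1:   IN={a@B6, b@B4, c@B0, d@B0, e@B7}   OUT={a@B6, b@B4, c@B1, d@B0, e@B7}
  B2:   IN={a@B6, b@B4, c@B1, d@B0, e@B7}   OUT={a@B6, b@B4, c@B1, d@B2, e@B2}
  B3:   IN={a@B6, b@B4, c@B1, d@B2, e@B2}   OUT={a@B6, b@B4, c@B3, d@B2, e@B2}
  B4:   IN={a@B6, b@B4, c@B3, d@B2, e@B2}   OUT={a@B6, b@B4, c@B3, d@B2, e@B2}
  B5:   IN={a@B6, b@B4, c@B0, c@B3, d@B0, d@B2, e@B2, e@B7}   OUT={a@B6, b@B4, c@B5, d@B0, d@B2, e@B5}
  B6:   IN={a@B6, b@B4, c@B5, d@B0, d@B2, e@B5}   OUT={a@B6, b@B4, c@B5, d@B0, d@B2, e@B6}
  B7:   IN={a@B6, b@B4, c@B5, d@B0, d@B2, e@B6}   OUT={a@B6, b@B4, c@B5, d@B0, d@B2, e@B7}
  B8:   IN={a@B6, b@B4, c@B5, d@B0, d@B2, e@B6, e@B7}   OUT={a@B6, b@B8, c@B5, d@B0, d@B2, e@B6, e@B7}
  B9:   IN={a@B6, b@B4, b@B8, c@B5, d@B0, d@B2, e@B5, e@B6, e@B7}   OUT={a@B6, b@B4, b@B8, c@B9, d@B9, e@B5, e@B6, e@B7}

Merge at B0 (entry node, so the boundary value {} is joined with the incoming edge(s)): IN[B0] = {} ⊔ OUT[B7] = {a@B6, b@B4, c@B5, d@B0, d@B2, e@B7}
Applying B0's transfer function to that IN value gives OUT[B0] (row B0 above).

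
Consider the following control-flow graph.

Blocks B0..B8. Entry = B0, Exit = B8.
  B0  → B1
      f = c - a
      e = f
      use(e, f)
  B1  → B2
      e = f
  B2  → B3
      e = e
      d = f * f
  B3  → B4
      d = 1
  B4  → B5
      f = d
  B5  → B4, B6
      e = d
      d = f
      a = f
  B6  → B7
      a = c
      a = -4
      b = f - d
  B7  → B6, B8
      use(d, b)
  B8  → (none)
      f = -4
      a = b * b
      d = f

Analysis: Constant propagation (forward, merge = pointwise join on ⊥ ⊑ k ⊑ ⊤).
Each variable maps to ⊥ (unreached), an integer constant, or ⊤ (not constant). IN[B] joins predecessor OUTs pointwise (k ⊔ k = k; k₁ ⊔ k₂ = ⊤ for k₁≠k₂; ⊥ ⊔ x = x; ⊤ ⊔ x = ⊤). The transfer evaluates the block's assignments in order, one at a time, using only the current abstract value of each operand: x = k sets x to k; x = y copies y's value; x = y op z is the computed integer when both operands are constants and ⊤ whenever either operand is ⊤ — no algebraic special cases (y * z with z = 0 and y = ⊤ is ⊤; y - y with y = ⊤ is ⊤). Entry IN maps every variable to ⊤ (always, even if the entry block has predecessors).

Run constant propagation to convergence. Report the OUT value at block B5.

Answer: {a: 1, b: ⊤, c: ⊤, d: 1, e: 1, f: 1}

Derivation:
Fixpoint table:
  B0:   IN=(all ⊤)   OUT=(all ⊤)
  B1:   IN=(all ⊤)   OUT=(all ⊤)
  B2:   IN=(all ⊤)   OUT=(all ⊤)
  B3:   IN=(all ⊤)   OUT={d:1; rest ⊤}
  B4:   IN={d:1; rest ⊤}   OUT={d:1, f:1; rest ⊤}
  B5:   IN={d:1, f:1; rest ⊤}   OUT={a:1, d:1, e:1, f:1; rest ⊤}
  B6:   IN={d:1, e:1, f:1; rest ⊤}   OUT={a:-4, b:0, d:1, e:1, f:1; rest ⊤}
  B7:   IN={a:-4, b:0, d:1, e:1, f:1; rest ⊤}   OUT={a:-4, b:0, d:1, e:1, f:1; rest ⊤}
  B8:   IN={a:-4, b:0, d:1, e:1, f:1; rest ⊤}   OUT={a:0, b:0, d:-4, e:1, f:-4; rest ⊤}

Merge at B5: IN[B5] = OUT[B4] = {a: ⊤, b: ⊤, c: ⊤, d: 1, e: ⊤, f: 1}
Applying B5's transfer function to that IN value gives OUT[B5] (row B5 above).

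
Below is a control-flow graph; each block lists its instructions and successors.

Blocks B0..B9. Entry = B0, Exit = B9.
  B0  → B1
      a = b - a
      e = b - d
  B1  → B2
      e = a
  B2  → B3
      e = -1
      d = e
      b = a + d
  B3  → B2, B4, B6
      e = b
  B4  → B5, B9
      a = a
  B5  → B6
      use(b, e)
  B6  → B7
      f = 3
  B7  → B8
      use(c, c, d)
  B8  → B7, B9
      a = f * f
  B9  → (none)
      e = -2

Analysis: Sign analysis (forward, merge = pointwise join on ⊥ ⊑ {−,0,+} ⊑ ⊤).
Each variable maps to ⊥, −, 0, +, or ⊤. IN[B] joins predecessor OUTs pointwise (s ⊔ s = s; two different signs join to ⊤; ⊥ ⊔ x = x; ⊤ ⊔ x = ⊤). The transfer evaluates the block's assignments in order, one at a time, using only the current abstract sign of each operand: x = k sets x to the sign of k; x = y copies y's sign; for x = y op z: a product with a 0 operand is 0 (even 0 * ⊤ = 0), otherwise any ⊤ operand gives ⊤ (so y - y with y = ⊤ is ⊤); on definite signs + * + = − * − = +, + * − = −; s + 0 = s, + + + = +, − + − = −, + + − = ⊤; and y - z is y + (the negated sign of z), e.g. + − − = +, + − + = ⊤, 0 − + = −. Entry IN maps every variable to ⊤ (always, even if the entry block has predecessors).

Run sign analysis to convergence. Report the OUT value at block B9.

Answer: {a: ⊤, b: ⊤, c: ⊤, d: -, e: -, f: ⊤}

Trace:
Converged values:
  B0:   IN=(all ⊤)   OUT=(all ⊤)
  B1:   IN=(all ⊤)   OUT=(all ⊤)
  B2:   IN=(all ⊤)   OUT={d:-, e:-; rest ⊤}
  B3:   IN={d:-, e:-; rest ⊤}   OUT={d:-; rest ⊤}
  B4:   IN={d:-; rest ⊤}   OUT={d:-; rest ⊤}
  B5:   IN={d:-; rest ⊤}   OUT={d:-; rest ⊤}
  B6:   IN={d:-; rest ⊤}   OUT={d:-, f:+; rest ⊤}
  B7:   IN={d:-, f:+; rest ⊤}   OUT={d:-, f:+; rest ⊤}
  B8:   IN={d:-, f:+; rest ⊤}   OUT={a:+, d:-, f:+; rest ⊤}
  B9:   IN={d:-; rest ⊤}   OUT={d:-, e:-; rest ⊤}

Merge at B9: IN[B9] = OUT[B4] ⊔ OUT[B8] = {a: ⊤, b: ⊤, c: ⊤, d: -, e: ⊤, f: ⊤}
Applying B9's transfer function to that IN value gives OUT[B9] (row B9 above).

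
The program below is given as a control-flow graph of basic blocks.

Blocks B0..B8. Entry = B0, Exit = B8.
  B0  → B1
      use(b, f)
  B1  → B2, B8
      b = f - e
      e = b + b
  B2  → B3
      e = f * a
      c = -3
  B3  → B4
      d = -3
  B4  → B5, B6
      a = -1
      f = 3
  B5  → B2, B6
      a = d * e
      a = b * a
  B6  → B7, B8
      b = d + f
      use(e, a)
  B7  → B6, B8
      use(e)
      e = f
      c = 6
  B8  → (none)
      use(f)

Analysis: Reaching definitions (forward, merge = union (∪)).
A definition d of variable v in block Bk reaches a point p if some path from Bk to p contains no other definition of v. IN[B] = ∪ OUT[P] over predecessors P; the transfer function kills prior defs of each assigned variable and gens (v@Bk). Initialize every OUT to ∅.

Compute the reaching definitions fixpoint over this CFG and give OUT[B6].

Converged values:
  B0: | IN={} | OUT={}
  B1: | IN={} | OUT={b@B1, e@B1}
  B2: | IN={a@B5, b@B1, c@B2, d@B3, e@B1, e@B2, f@B4} | OUT={a@B5, b@B1, c@B2, d@B3, e@B2, f@B4}
  B3: | IN={a@B5, b@B1, c@B2, d@B3, e@B2, f@B4} | OUT={a@B5, b@B1, c@B2, d@B3, e@B2, f@B4}
  B4: | IN={a@B5, b@B1, c@B2, d@B3, e@B2, f@B4} | OUT={a@B4, b@B1, c@B2, d@B3, e@B2, f@B4}
  B5: | IN={a@B4, b@B1, c@B2, d@B3, e@B2, f@B4} | OUT={a@B5, b@B1, c@B2, d@B3, e@B2, f@B4}
  B6: | IN={a@B4, a@B5, b@B1, b@B6, c@B2, c@B7, d@B3, e@B2, e@B7, f@B4} | OUT={a@B4, a@B5, b@B6, c@B2, c@B7, d@B3, e@B2, e@B7, f@B4}
  B7: | IN={a@B4, a@B5, b@B6, c@B2, c@B7, d@B3, e@B2, e@B7, f@B4} | OUT={a@B4, a@B5, b@B6, c@B7, d@B3, e@B7, f@B4}
  B8: | IN={a@B4, a@B5, b@B1, b@B6, c@B2, c@B7, d@B3, e@B1, e@B2, e@B7, f@B4} | OUT={a@B4, a@B5, b@B1, b@B6, c@B2, c@B7, d@B3, e@B1, e@B2, e@B7, f@B4}

Merge at B6: IN[B6] = OUT[B4] ⊔ OUT[B5] ⊔ OUT[B7] = {a@B4, a@B5, b@B1, b@B6, c@B2, c@B7, d@B3, e@B2, e@B7, f@B4}
Applying B6's transfer function to that IN value gives OUT[B6] (row B6 above).

Answer: {a@B4, a@B5, b@B6, c@B2, c@B7, d@B3, e@B2, e@B7, f@B4}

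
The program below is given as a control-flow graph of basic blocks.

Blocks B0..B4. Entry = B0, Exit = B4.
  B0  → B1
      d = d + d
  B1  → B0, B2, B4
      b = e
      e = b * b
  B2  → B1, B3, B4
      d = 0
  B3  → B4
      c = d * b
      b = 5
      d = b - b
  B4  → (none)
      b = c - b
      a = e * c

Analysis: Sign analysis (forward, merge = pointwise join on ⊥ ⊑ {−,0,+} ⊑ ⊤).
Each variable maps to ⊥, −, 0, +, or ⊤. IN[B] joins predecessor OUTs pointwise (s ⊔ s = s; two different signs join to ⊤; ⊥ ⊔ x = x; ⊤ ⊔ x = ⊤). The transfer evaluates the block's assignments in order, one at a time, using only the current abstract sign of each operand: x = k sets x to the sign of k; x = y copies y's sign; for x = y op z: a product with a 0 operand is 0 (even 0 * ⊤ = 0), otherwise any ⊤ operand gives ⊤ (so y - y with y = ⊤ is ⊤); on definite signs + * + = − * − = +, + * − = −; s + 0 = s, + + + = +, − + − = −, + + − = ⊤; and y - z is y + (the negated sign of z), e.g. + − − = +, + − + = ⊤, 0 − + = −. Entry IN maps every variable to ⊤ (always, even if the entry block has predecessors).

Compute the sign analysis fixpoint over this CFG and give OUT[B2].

Per-block solution:
  B0: | IN=(all ⊤) | OUT=(all ⊤)
  B1: | IN=(all ⊤) | OUT=(all ⊤)
  B2: | IN=(all ⊤) | OUT={d:0; rest ⊤}
  B3: | IN={d:0; rest ⊤} | OUT={b:+, c:0; rest ⊤}
  B4: | IN=(all ⊤) | OUT=(all ⊤)

Merge at B2: IN[B2] = OUT[B1] = {a: ⊤, b: ⊤, c: ⊤, d: ⊤, e: ⊤, f: ⊤}
Applying B2's transfer function to that IN value gives OUT[B2] (row B2 above).

Answer: {a: ⊤, b: ⊤, c: ⊤, d: 0, e: ⊤, f: ⊤}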